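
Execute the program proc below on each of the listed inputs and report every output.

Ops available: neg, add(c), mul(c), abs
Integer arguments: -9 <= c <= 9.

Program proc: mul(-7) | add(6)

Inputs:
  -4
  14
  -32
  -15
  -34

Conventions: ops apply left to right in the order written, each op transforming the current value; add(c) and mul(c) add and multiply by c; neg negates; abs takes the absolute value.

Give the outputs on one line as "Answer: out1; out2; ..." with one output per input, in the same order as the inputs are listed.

34; -92; 230; 111; 244

Execution, op by op:
  -4 -> 28 -> 34
  14 -> -98 -> -92
  -32 -> 224 -> 230
  -15 -> 105 -> 111
  -34 -> 238 -> 244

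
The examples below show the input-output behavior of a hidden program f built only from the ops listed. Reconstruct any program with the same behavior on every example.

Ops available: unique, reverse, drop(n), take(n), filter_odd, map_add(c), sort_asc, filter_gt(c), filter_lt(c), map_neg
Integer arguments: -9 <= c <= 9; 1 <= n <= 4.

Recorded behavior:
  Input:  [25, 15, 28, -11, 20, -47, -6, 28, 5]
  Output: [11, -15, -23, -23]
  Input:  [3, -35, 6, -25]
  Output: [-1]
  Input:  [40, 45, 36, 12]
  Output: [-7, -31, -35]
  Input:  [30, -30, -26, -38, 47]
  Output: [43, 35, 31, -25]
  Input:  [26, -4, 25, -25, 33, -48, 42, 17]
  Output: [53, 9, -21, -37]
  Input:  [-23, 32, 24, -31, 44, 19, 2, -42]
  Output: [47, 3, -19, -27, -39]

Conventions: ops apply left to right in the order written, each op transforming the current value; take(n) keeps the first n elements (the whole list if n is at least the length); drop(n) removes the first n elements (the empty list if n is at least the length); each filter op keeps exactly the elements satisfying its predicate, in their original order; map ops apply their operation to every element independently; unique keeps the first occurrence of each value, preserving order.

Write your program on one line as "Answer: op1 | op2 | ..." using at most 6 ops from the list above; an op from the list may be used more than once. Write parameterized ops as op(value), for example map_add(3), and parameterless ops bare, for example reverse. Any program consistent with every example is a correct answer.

map_add(-4) | map_neg | sort_asc | map_add(1) | reverse | filter_odd

Check, running the answer program on each example:
  [25, 15, 28, -11, 20, -47, -6, 28, 5] -> [21, 11, 24, -15, 16, -51, -10, 24, 1] -> [-21, -11, -24, 15, -16, 51, 10, -24, -1] -> [-24, -24, -21, -16, -11, -1, 10, 15, 51] -> [-23, -23, -20, -15, -10, 0, 11, 16, 52] -> [52, 16, 11, 0, -10, -15, -20, -23, -23] -> [11, -15, -23, -23]
  [3, -35, 6, -25] -> [-1, -39, 2, -29] -> [1, 39, -2, 29] -> [-2, 1, 29, 39] -> [-1, 2, 30, 40] -> [40, 30, 2, -1] -> [-1]
  [40, 45, 36, 12] -> [36, 41, 32, 8] -> [-36, -41, -32, -8] -> [-41, -36, -32, -8] -> [-40, -35, -31, -7] -> [-7, -31, -35, -40] -> [-7, -31, -35]
  [30, -30, -26, -38, 47] -> [26, -34, -30, -42, 43] -> [-26, 34, 30, 42, -43] -> [-43, -26, 30, 34, 42] -> [-42, -25, 31, 35, 43] -> [43, 35, 31, -25, -42] -> [43, 35, 31, -25]
  [26, -4, 25, -25, 33, -48, 42, 17] -> [22, -8, 21, -29, 29, -52, 38, 13] -> [-22, 8, -21, 29, -29, 52, -38, -13] -> [-38, -29, -22, -21, -13, 8, 29, 52] -> [-37, -28, -21, -20, -12, 9, 30, 53] -> [53, 30, 9, -12, -20, -21, -28, -37] -> [53, 9, -21, -37]
  [-23, 32, 24, -31, 44, 19, 2, -42] -> [-27, 28, 20, -35, 40, 15, -2, -46] -> [27, -28, -20, 35, -40, -15, 2, 46] -> [-40, -28, -20, -15, 2, 27, 35, 46] -> [-39, -27, -19, -14, 3, 28, 36, 47] -> [47, 36, 28, 3, -14, -19, -27, -39] -> [47, 3, -19, -27, -39]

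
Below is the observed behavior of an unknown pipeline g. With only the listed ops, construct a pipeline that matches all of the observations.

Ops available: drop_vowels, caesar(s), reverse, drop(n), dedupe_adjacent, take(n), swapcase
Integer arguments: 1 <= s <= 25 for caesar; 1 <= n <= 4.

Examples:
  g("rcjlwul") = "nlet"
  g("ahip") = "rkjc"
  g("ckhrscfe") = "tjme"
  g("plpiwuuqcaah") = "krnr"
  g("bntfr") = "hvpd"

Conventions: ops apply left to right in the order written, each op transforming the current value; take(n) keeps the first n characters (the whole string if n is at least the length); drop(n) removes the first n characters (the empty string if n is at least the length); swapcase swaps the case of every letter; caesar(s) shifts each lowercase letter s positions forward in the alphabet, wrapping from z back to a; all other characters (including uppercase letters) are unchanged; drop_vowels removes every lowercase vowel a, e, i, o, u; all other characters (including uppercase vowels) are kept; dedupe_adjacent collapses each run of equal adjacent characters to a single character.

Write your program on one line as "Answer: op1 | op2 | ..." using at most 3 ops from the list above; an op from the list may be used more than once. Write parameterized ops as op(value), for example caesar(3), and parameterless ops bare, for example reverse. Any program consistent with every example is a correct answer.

take(4) | caesar(2) | reverse

Check, running the answer program on each example:
  "rcjlwul" -> "rcjl" -> "teln" -> "nlet"
  "ahip" -> "ahip" -> "cjkr" -> "rkjc"
  "ckhrscfe" -> "ckhr" -> "emjt" -> "tjme"
  "plpiwuuqcaah" -> "plpi" -> "rnrk" -> "krnr"
  "bntfr" -> "bntf" -> "dpvh" -> "hvpd"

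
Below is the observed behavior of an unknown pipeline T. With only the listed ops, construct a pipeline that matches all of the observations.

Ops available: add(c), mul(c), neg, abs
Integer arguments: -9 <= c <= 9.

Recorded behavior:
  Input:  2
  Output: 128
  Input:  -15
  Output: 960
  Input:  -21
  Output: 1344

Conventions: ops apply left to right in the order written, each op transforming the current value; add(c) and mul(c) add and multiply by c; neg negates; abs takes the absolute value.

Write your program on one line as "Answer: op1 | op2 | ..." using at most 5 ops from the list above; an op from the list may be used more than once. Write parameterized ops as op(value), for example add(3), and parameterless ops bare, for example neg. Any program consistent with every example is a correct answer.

abs | mul(8) | neg | mul(-8)

Check, running the answer program on each example:
  2 -> 2 -> 16 -> -16 -> 128
  -15 -> 15 -> 120 -> -120 -> 960
  -21 -> 21 -> 168 -> -168 -> 1344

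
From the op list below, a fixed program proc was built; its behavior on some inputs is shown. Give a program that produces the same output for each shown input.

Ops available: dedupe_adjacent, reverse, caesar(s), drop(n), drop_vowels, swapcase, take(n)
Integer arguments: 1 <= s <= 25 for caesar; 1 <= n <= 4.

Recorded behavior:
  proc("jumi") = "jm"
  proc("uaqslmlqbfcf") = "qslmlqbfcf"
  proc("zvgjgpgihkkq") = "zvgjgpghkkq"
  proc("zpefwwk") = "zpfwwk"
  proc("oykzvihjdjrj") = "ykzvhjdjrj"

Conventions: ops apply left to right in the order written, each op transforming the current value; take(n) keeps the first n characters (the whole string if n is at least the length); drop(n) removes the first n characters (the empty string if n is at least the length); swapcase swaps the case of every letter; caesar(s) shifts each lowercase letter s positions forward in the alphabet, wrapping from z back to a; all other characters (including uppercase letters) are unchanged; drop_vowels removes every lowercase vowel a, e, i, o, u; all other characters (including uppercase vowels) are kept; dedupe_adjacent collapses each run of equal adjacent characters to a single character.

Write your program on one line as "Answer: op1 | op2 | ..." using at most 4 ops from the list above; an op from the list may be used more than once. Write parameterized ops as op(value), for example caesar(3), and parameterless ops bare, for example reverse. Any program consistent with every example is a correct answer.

reverse | drop_vowels | reverse

Check, running the answer program on each example:
  "jumi" -> "imuj" -> "mj" -> "jm"
  "uaqslmlqbfcf" -> "fcfbqlmlsqau" -> "fcfbqlmlsq" -> "qslmlqbfcf"
  "zvgjgpgihkkq" -> "qkkhigpgjgvz" -> "qkkhgpgjgvz" -> "zvgjgpghkkq"
  "zpefwwk" -> "kwwfepz" -> "kwwfpz" -> "zpfwwk"
  "oykzvihjdjrj" -> "jrjdjhivzkyo" -> "jrjdjhvzky" -> "ykzvhjdjrj"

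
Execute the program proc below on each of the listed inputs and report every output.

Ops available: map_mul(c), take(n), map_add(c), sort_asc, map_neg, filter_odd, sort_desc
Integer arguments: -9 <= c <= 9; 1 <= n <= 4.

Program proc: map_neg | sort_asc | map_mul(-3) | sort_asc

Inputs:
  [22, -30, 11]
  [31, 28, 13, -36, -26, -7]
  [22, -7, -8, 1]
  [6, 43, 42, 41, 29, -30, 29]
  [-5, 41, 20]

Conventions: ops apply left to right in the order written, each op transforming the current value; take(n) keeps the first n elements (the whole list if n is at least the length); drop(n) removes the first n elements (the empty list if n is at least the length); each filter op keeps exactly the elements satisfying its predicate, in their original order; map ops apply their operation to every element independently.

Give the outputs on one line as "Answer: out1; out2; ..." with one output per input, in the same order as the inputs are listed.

Execution, op by op:
  [22, -30, 11] -> [-22, 30, -11] -> [-22, -11, 30] -> [66, 33, -90] -> [-90, 33, 66]
  [31, 28, 13, -36, -26, -7] -> [-31, -28, -13, 36, 26, 7] -> [-31, -28, -13, 7, 26, 36] -> [93, 84, 39, -21, -78, -108] -> [-108, -78, -21, 39, 84, 93]
  [22, -7, -8, 1] -> [-22, 7, 8, -1] -> [-22, -1, 7, 8] -> [66, 3, -21, -24] -> [-24, -21, 3, 66]
  [6, 43, 42, 41, 29, -30, 29] -> [-6, -43, -42, -41, -29, 30, -29] -> [-43, -42, -41, -29, -29, -6, 30] -> [129, 126, 123, 87, 87, 18, -90] -> [-90, 18, 87, 87, 123, 126, 129]
  [-5, 41, 20] -> [5, -41, -20] -> [-41, -20, 5] -> [123, 60, -15] -> [-15, 60, 123]

[-90, 33, 66]; [-108, -78, -21, 39, 84, 93]; [-24, -21, 3, 66]; [-90, 18, 87, 87, 123, 126, 129]; [-15, 60, 123]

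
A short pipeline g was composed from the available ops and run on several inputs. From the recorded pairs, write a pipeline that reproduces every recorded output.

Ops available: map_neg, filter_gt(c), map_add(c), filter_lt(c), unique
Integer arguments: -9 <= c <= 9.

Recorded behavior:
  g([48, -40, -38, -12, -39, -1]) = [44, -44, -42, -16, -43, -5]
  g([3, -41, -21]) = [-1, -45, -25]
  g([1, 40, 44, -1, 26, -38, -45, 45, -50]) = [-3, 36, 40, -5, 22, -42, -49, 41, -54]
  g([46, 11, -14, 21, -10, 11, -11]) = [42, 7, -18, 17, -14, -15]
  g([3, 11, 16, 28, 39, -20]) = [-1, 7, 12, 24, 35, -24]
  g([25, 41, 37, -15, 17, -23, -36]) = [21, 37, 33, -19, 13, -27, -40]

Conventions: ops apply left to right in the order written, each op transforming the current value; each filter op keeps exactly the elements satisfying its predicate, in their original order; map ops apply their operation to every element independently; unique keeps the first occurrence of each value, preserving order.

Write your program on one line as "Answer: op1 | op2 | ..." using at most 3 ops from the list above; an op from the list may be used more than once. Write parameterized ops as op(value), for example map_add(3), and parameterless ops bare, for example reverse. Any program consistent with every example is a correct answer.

map_add(-4) | unique

Check, running the answer program on each example:
  [48, -40, -38, -12, -39, -1] -> [44, -44, -42, -16, -43, -5] -> [44, -44, -42, -16, -43, -5]
  [3, -41, -21] -> [-1, -45, -25] -> [-1, -45, -25]
  [1, 40, 44, -1, 26, -38, -45, 45, -50] -> [-3, 36, 40, -5, 22, -42, -49, 41, -54] -> [-3, 36, 40, -5, 22, -42, -49, 41, -54]
  [46, 11, -14, 21, -10, 11, -11] -> [42, 7, -18, 17, -14, 7, -15] -> [42, 7, -18, 17, -14, -15]
  [3, 11, 16, 28, 39, -20] -> [-1, 7, 12, 24, 35, -24] -> [-1, 7, 12, 24, 35, -24]
  [25, 41, 37, -15, 17, -23, -36] -> [21, 37, 33, -19, 13, -27, -40] -> [21, 37, 33, -19, 13, -27, -40]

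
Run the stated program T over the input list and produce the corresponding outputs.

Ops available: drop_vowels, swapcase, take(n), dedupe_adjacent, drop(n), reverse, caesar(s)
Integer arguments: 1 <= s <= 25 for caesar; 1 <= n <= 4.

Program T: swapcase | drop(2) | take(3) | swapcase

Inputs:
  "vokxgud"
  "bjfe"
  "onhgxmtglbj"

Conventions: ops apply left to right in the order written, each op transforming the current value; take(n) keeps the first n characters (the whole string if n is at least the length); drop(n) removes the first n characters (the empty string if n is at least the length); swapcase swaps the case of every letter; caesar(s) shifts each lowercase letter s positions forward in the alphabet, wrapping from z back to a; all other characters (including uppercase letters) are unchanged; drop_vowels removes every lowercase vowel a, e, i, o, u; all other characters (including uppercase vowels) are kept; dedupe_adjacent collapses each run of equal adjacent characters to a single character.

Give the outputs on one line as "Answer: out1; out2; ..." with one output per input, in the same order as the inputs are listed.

"kxg"; "fe"; "hgx"

Execution, op by op:
  "vokxgud" -> "VOKXGUD" -> "KXGUD" -> "KXG" -> "kxg"
  "bjfe" -> "BJFE" -> "FE" -> "FE" -> "fe"
  "onhgxmtglbj" -> "ONHGXMTGLBJ" -> "HGXMTGLBJ" -> "HGX" -> "hgx"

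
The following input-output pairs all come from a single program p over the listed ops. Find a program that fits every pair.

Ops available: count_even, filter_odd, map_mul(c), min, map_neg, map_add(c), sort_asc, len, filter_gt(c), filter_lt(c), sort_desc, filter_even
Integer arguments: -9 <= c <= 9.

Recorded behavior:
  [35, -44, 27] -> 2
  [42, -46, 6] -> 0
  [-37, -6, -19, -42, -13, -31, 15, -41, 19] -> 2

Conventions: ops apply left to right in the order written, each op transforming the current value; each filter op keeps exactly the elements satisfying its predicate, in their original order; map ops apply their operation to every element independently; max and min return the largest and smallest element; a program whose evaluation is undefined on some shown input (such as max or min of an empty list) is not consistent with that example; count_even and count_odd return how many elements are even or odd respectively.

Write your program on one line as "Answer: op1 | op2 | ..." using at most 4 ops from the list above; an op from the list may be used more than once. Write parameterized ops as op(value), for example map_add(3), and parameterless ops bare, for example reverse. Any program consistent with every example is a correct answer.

filter_odd | filter_gt(-9) | len

Check, running the answer program on each example:
  [35, -44, 27] -> [35, 27] -> [35, 27] -> 2
  [42, -46, 6] -> [] -> [] -> 0
  [-37, -6, -19, -42, -13, -31, 15, -41, 19] -> [-37, -19, -13, -31, 15, -41, 19] -> [15, 19] -> 2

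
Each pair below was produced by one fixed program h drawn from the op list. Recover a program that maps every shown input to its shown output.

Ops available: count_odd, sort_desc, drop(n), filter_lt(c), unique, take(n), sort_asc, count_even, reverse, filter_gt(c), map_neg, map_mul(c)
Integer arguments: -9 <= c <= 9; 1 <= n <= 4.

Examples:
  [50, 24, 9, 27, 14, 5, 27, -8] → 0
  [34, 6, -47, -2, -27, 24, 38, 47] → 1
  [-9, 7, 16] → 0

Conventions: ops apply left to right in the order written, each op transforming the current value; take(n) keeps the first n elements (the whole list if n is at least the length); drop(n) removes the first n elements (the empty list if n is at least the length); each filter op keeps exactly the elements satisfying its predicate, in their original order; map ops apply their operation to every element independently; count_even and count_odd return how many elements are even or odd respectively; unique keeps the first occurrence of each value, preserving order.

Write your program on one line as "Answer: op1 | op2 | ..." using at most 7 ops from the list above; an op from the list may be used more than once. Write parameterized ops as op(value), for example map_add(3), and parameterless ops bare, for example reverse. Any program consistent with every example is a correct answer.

reverse | drop(3) | reverse | drop(3) | drop(1) | count_odd

Check, running the answer program on each example:
  [50, 24, 9, 27, 14, 5, 27, -8] -> [-8, 27, 5, 14, 27, 9, 24, 50] -> [14, 27, 9, 24, 50] -> [50, 24, 9, 27, 14] -> [27, 14] -> [14] -> 0
  [34, 6, -47, -2, -27, 24, 38, 47] -> [47, 38, 24, -27, -2, -47, 6, 34] -> [-27, -2, -47, 6, 34] -> [34, 6, -47, -2, -27] -> [-2, -27] -> [-27] -> 1
  [-9, 7, 16] -> [16, 7, -9] -> [] -> [] -> [] -> [] -> 0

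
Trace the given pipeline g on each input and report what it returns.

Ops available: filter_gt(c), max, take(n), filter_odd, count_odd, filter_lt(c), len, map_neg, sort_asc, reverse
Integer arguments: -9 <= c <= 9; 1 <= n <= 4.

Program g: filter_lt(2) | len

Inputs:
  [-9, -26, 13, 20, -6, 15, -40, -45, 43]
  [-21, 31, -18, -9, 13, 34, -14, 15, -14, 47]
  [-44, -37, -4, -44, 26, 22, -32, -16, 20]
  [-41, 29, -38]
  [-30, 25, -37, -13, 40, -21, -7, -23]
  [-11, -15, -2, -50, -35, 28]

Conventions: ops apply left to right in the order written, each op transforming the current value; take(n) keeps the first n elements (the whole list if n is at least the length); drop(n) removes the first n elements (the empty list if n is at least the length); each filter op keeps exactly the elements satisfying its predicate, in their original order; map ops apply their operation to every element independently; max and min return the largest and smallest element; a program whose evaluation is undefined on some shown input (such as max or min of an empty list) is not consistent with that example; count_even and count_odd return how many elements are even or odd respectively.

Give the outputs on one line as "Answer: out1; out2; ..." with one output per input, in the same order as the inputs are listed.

5; 5; 6; 2; 6; 5

Execution, op by op:
  [-9, -26, 13, 20, -6, 15, -40, -45, 43] -> [-9, -26, -6, -40, -45] -> 5
  [-21, 31, -18, -9, 13, 34, -14, 15, -14, 47] -> [-21, -18, -9, -14, -14] -> 5
  [-44, -37, -4, -44, 26, 22, -32, -16, 20] -> [-44, -37, -4, -44, -32, -16] -> 6
  [-41, 29, -38] -> [-41, -38] -> 2
  [-30, 25, -37, -13, 40, -21, -7, -23] -> [-30, -37, -13, -21, -7, -23] -> 6
  [-11, -15, -2, -50, -35, 28] -> [-11, -15, -2, -50, -35] -> 5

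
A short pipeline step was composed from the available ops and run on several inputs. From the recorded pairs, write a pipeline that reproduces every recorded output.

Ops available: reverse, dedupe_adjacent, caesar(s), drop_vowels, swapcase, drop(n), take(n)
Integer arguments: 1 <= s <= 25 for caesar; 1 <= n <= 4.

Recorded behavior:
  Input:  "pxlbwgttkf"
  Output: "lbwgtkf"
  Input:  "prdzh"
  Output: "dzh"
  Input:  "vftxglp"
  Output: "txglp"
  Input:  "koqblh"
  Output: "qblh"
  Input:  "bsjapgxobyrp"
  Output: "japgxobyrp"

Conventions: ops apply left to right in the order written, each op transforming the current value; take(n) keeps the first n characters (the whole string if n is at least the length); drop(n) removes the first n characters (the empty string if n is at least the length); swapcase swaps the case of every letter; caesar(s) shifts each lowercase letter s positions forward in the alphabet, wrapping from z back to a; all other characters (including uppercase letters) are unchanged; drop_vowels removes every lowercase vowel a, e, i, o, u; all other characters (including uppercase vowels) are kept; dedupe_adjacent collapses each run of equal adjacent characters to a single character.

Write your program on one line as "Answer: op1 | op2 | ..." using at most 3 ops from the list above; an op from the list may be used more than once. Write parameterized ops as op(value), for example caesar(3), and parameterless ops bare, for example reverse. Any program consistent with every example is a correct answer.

dedupe_adjacent | drop(2)

Check, running the answer program on each example:
  "pxlbwgttkf" -> "pxlbwgtkf" -> "lbwgtkf"
  "prdzh" -> "prdzh" -> "dzh"
  "vftxglp" -> "vftxglp" -> "txglp"
  "koqblh" -> "koqblh" -> "qblh"
  "bsjapgxobyrp" -> "bsjapgxobyrp" -> "japgxobyrp"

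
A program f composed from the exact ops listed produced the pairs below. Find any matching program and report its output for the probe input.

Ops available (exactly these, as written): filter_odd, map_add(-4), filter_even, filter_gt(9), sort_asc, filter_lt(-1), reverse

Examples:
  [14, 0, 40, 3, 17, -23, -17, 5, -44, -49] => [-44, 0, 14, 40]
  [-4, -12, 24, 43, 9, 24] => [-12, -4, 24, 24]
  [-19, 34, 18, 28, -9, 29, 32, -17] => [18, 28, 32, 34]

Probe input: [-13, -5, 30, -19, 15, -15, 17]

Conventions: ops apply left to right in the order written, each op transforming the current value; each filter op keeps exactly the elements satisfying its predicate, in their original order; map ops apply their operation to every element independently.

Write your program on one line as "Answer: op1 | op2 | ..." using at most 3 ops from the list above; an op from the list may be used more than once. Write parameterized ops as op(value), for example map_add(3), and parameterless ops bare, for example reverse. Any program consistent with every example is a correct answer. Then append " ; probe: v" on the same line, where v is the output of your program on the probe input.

filter_even | reverse | sort_asc ; probe: [30]

Check, running the answer program on each example:
  [14, 0, 40, 3, 17, -23, -17, 5, -44, -49] -> [14, 0, 40, -44] -> [-44, 40, 0, 14] -> [-44, 0, 14, 40]
  [-4, -12, 24, 43, 9, 24] -> [-4, -12, 24, 24] -> [24, 24, -12, -4] -> [-12, -4, 24, 24]
  [-19, 34, 18, 28, -9, 29, 32, -17] -> [34, 18, 28, 32] -> [32, 28, 18, 34] -> [18, 28, 32, 34]
  probe: [-13, -5, 30, -19, 15, -15, 17] -> [30] -> [30] -> [30]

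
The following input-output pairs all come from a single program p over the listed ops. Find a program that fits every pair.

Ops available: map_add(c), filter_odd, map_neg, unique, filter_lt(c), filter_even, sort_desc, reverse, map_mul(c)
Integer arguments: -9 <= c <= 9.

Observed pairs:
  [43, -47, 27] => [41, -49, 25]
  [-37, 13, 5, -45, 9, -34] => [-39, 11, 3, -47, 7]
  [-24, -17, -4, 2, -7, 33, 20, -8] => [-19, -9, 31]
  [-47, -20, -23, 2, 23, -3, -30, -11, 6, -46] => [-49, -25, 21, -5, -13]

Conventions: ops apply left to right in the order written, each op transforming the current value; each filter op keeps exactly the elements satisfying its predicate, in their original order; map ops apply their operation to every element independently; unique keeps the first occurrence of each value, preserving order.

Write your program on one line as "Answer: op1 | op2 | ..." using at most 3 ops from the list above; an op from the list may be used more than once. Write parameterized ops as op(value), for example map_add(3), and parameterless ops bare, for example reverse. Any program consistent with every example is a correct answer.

filter_odd | map_add(-2)

Check, running the answer program on each example:
  [43, -47, 27] -> [43, -47, 27] -> [41, -49, 25]
  [-37, 13, 5, -45, 9, -34] -> [-37, 13, 5, -45, 9] -> [-39, 11, 3, -47, 7]
  [-24, -17, -4, 2, -7, 33, 20, -8] -> [-17, -7, 33] -> [-19, -9, 31]
  [-47, -20, -23, 2, 23, -3, -30, -11, 6, -46] -> [-47, -23, 23, -3, -11] -> [-49, -25, 21, -5, -13]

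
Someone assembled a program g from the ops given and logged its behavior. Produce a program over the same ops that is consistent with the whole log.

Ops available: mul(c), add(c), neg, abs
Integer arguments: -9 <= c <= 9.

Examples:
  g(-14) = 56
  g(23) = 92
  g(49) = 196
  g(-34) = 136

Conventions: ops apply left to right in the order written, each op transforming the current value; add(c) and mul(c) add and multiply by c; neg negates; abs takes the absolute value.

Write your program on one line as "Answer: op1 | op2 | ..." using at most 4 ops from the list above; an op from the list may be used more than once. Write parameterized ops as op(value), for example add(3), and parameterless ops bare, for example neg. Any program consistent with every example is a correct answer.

neg | mul(-4) | abs

Check, running the answer program on each example:
  -14 -> 14 -> -56 -> 56
  23 -> -23 -> 92 -> 92
  49 -> -49 -> 196 -> 196
  -34 -> 34 -> -136 -> 136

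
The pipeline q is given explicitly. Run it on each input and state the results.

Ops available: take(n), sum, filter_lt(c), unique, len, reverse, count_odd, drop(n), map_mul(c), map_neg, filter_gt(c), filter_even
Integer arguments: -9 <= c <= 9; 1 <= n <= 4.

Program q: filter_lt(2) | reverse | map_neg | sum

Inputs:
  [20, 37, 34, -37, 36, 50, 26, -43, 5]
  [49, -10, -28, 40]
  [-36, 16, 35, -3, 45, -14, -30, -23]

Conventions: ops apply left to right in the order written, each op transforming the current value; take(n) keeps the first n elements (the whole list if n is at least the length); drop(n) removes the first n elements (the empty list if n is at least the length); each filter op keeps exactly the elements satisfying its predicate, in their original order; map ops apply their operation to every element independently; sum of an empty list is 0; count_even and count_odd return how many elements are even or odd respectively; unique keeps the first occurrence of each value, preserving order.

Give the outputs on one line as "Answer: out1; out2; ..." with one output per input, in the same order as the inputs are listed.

Execution, op by op:
  [20, 37, 34, -37, 36, 50, 26, -43, 5] -> [-37, -43] -> [-43, -37] -> [43, 37] -> 80
  [49, -10, -28, 40] -> [-10, -28] -> [-28, -10] -> [28, 10] -> 38
  [-36, 16, 35, -3, 45, -14, -30, -23] -> [-36, -3, -14, -30, -23] -> [-23, -30, -14, -3, -36] -> [23, 30, 14, 3, 36] -> 106

80; 38; 106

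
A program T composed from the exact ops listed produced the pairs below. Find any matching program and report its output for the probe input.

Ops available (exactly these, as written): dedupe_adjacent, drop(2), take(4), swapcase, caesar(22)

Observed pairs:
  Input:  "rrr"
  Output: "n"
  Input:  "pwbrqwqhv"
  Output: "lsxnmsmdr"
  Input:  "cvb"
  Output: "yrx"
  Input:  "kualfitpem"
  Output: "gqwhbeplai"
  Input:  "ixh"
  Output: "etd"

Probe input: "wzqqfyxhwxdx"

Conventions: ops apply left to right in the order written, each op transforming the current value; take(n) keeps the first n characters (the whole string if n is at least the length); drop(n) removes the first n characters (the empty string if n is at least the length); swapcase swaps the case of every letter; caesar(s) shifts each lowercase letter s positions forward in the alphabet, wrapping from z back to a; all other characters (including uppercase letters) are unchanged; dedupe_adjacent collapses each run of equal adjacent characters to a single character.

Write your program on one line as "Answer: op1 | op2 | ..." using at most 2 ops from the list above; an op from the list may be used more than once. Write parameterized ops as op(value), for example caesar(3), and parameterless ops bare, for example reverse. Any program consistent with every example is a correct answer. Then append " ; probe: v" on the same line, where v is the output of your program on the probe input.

dedupe_adjacent | caesar(22) ; probe: "svmbutdstzt"

Check, running the answer program on each example:
  "rrr" -> "r" -> "n"
  "pwbrqwqhv" -> "pwbrqwqhv" -> "lsxnmsmdr"
  "cvb" -> "cvb" -> "yrx"
  "kualfitpem" -> "kualfitpem" -> "gqwhbeplai"
  "ixh" -> "ixh" -> "etd"
  probe: "wzqqfyxhwxdx" -> "wzqfyxhwxdx" -> "svmbutdstzt"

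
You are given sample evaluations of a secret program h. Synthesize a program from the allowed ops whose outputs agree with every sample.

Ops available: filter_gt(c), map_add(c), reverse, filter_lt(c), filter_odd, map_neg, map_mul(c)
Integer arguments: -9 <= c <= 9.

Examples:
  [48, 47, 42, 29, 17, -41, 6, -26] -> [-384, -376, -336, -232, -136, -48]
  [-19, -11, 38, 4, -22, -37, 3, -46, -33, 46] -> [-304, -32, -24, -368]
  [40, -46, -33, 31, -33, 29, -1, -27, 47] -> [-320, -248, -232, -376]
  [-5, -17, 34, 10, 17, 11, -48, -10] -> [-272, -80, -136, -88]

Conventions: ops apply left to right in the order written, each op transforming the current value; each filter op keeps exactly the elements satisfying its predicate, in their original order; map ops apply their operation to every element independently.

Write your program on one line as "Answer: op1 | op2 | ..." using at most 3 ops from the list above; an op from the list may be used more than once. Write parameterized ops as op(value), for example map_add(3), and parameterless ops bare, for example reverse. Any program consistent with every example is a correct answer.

map_neg | map_mul(8) | filter_lt(7)

Check, running the answer program on each example:
  [48, 47, 42, 29, 17, -41, 6, -26] -> [-48, -47, -42, -29, -17, 41, -6, 26] -> [-384, -376, -336, -232, -136, 328, -48, 208] -> [-384, -376, -336, -232, -136, -48]
  [-19, -11, 38, 4, -22, -37, 3, -46, -33, 46] -> [19, 11, -38, -4, 22, 37, -3, 46, 33, -46] -> [152, 88, -304, -32, 176, 296, -24, 368, 264, -368] -> [-304, -32, -24, -368]
  [40, -46, -33, 31, -33, 29, -1, -27, 47] -> [-40, 46, 33, -31, 33, -29, 1, 27, -47] -> [-320, 368, 264, -248, 264, -232, 8, 216, -376] -> [-320, -248, -232, -376]
  [-5, -17, 34, 10, 17, 11, -48, -10] -> [5, 17, -34, -10, -17, -11, 48, 10] -> [40, 136, -272, -80, -136, -88, 384, 80] -> [-272, -80, -136, -88]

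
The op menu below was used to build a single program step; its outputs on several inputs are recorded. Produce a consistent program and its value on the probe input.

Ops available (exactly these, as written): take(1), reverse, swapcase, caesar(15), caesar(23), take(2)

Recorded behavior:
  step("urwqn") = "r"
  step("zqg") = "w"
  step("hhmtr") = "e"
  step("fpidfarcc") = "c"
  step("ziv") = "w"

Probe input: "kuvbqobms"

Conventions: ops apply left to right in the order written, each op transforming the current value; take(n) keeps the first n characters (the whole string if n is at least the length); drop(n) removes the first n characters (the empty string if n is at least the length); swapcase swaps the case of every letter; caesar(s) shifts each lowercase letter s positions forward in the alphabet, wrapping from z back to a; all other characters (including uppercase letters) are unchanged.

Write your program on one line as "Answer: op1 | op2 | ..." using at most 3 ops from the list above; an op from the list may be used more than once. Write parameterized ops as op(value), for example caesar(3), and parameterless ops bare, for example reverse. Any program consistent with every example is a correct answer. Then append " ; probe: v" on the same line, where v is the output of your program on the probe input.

caesar(23) | take(1) ; probe: "h"

Check, running the answer program on each example:
  "urwqn" -> "rotnk" -> "r"
  "zqg" -> "wnd" -> "w"
  "hhmtr" -> "eejqo" -> "e"
  "fpidfarcc" -> "cmfacxozz" -> "c"
  "ziv" -> "wfs" -> "w"
  probe: "kuvbqobms" -> "hrsynlyjp" -> "h"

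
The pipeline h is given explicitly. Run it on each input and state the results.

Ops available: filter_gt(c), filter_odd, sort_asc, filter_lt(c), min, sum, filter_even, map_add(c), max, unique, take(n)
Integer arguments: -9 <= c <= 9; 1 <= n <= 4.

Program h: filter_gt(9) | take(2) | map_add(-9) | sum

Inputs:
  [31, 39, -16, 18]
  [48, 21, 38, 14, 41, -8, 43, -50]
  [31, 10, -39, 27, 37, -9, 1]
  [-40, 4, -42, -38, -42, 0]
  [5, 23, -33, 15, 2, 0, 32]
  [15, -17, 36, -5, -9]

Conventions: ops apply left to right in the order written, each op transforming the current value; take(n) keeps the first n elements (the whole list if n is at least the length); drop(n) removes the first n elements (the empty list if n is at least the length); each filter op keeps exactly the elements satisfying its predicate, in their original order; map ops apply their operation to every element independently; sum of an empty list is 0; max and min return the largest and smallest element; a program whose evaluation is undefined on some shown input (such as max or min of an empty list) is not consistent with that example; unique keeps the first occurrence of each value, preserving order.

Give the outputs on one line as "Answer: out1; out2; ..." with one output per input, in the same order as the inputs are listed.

52; 51; 23; 0; 20; 33

Execution, op by op:
  [31, 39, -16, 18] -> [31, 39, 18] -> [31, 39] -> [22, 30] -> 52
  [48, 21, 38, 14, 41, -8, 43, -50] -> [48, 21, 38, 14, 41, 43] -> [48, 21] -> [39, 12] -> 51
  [31, 10, -39, 27, 37, -9, 1] -> [31, 10, 27, 37] -> [31, 10] -> [22, 1] -> 23
  [-40, 4, -42, -38, -42, 0] -> [] -> [] -> [] -> 0
  [5, 23, -33, 15, 2, 0, 32] -> [23, 15, 32] -> [23, 15] -> [14, 6] -> 20
  [15, -17, 36, -5, -9] -> [15, 36] -> [15, 36] -> [6, 27] -> 33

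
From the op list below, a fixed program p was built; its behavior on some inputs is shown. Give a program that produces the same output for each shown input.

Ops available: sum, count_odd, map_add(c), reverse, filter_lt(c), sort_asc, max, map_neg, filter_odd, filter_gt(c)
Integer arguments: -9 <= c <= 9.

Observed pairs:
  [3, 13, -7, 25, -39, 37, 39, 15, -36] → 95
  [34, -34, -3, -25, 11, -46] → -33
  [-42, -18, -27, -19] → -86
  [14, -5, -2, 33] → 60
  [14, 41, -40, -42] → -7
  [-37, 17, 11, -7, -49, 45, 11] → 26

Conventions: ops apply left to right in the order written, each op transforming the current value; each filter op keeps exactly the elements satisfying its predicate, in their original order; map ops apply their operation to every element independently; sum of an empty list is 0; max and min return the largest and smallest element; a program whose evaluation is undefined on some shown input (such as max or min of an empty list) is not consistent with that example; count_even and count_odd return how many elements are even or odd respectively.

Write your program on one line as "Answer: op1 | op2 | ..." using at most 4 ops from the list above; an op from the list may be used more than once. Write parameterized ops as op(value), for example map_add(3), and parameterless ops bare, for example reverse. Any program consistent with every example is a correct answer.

reverse | map_add(-4) | map_add(9) | sum

Check, running the answer program on each example:
  [3, 13, -7, 25, -39, 37, 39, 15, -36] -> [-36, 15, 39, 37, -39, 25, -7, 13, 3] -> [-40, 11, 35, 33, -43, 21, -11, 9, -1] -> [-31, 20, 44, 42, -34, 30, -2, 18, 8] -> 95
  [34, -34, -3, -25, 11, -46] -> [-46, 11, -25, -3, -34, 34] -> [-50, 7, -29, -7, -38, 30] -> [-41, 16, -20, 2, -29, 39] -> -33
  [-42, -18, -27, -19] -> [-19, -27, -18, -42] -> [-23, -31, -22, -46] -> [-14, -22, -13, -37] -> -86
  [14, -5, -2, 33] -> [33, -2, -5, 14] -> [29, -6, -9, 10] -> [38, 3, 0, 19] -> 60
  [14, 41, -40, -42] -> [-42, -40, 41, 14] -> [-46, -44, 37, 10] -> [-37, -35, 46, 19] -> -7
  [-37, 17, 11, -7, -49, 45, 11] -> [11, 45, -49, -7, 11, 17, -37] -> [7, 41, -53, -11, 7, 13, -41] -> [16, 50, -44, -2, 16, 22, -32] -> 26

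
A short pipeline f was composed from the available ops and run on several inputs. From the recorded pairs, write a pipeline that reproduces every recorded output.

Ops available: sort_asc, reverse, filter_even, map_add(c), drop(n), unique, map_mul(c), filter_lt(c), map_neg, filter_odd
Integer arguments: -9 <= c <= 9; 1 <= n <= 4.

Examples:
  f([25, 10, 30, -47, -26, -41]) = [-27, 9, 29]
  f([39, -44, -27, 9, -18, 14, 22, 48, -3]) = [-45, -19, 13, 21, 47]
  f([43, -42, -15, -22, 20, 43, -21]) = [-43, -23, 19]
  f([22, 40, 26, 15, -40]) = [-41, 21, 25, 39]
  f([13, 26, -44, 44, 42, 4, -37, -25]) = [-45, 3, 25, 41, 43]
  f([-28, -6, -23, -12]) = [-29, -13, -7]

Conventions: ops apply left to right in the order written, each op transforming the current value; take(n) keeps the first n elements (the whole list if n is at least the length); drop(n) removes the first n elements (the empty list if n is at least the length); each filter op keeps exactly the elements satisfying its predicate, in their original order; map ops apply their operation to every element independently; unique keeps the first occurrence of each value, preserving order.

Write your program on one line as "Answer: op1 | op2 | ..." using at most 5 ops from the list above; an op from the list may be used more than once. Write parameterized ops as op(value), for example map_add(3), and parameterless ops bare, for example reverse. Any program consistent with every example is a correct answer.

filter_even | reverse | map_add(-1) | sort_asc

Check, running the answer program on each example:
  [25, 10, 30, -47, -26, -41] -> [10, 30, -26] -> [-26, 30, 10] -> [-27, 29, 9] -> [-27, 9, 29]
  [39, -44, -27, 9, -18, 14, 22, 48, -3] -> [-44, -18, 14, 22, 48] -> [48, 22, 14, -18, -44] -> [47, 21, 13, -19, -45] -> [-45, -19, 13, 21, 47]
  [43, -42, -15, -22, 20, 43, -21] -> [-42, -22, 20] -> [20, -22, -42] -> [19, -23, -43] -> [-43, -23, 19]
  [22, 40, 26, 15, -40] -> [22, 40, 26, -40] -> [-40, 26, 40, 22] -> [-41, 25, 39, 21] -> [-41, 21, 25, 39]
  [13, 26, -44, 44, 42, 4, -37, -25] -> [26, -44, 44, 42, 4] -> [4, 42, 44, -44, 26] -> [3, 41, 43, -45, 25] -> [-45, 3, 25, 41, 43]
  [-28, -6, -23, -12] -> [-28, -6, -12] -> [-12, -6, -28] -> [-13, -7, -29] -> [-29, -13, -7]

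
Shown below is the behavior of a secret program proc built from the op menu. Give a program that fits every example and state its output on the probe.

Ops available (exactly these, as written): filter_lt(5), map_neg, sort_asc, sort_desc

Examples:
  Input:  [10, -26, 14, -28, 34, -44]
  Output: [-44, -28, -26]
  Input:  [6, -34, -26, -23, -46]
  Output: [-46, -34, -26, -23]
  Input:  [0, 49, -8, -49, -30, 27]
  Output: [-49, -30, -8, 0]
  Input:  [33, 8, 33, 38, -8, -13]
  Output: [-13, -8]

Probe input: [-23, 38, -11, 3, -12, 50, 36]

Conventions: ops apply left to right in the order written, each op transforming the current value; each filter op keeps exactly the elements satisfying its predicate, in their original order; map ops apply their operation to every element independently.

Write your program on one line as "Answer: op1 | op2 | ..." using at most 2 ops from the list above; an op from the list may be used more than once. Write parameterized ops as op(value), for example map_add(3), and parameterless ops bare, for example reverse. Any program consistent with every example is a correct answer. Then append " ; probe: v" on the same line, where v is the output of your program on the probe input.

sort_asc | filter_lt(5) ; probe: [-23, -12, -11, 3]

Check, running the answer program on each example:
  [10, -26, 14, -28, 34, -44] -> [-44, -28, -26, 10, 14, 34] -> [-44, -28, -26]
  [6, -34, -26, -23, -46] -> [-46, -34, -26, -23, 6] -> [-46, -34, -26, -23]
  [0, 49, -8, -49, -30, 27] -> [-49, -30, -8, 0, 27, 49] -> [-49, -30, -8, 0]
  [33, 8, 33, 38, -8, -13] -> [-13, -8, 8, 33, 33, 38] -> [-13, -8]
  probe: [-23, 38, -11, 3, -12, 50, 36] -> [-23, -12, -11, 3, 36, 38, 50] -> [-23, -12, -11, 3]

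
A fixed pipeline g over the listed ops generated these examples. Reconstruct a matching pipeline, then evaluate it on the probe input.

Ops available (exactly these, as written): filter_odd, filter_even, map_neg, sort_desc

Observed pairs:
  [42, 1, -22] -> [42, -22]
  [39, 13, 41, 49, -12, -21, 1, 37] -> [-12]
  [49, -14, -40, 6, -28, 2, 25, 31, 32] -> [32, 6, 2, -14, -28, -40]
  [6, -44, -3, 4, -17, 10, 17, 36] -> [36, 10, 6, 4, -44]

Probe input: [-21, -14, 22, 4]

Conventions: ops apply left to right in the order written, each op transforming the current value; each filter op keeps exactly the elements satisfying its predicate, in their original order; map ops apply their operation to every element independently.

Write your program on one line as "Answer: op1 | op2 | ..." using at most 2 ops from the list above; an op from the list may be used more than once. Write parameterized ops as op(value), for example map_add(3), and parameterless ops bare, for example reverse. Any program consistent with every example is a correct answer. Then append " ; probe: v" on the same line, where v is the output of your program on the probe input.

sort_desc | filter_even ; probe: [22, 4, -14]

Check, running the answer program on each example:
  [42, 1, -22] -> [42, 1, -22] -> [42, -22]
  [39, 13, 41, 49, -12, -21, 1, 37] -> [49, 41, 39, 37, 13, 1, -12, -21] -> [-12]
  [49, -14, -40, 6, -28, 2, 25, 31, 32] -> [49, 32, 31, 25, 6, 2, -14, -28, -40] -> [32, 6, 2, -14, -28, -40]
  [6, -44, -3, 4, -17, 10, 17, 36] -> [36, 17, 10, 6, 4, -3, -17, -44] -> [36, 10, 6, 4, -44]
  probe: [-21, -14, 22, 4] -> [22, 4, -14, -21] -> [22, 4, -14]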